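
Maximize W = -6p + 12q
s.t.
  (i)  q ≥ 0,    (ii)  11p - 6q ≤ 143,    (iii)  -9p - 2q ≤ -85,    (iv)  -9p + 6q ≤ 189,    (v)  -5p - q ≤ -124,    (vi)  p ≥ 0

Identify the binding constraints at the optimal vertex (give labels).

Feasible corners and W = -6p + 12q:
  (166, 561/2) → W = 2370
  (887/41, 649/41) → W = 2466/41
  (185/13, 687/13) → W = 7134/13

The maximum is at (166, 561/2). Substituting into each constraint, equality holds for (ii) and (iv); the remaining constraints have slack.

(ii) and (iv)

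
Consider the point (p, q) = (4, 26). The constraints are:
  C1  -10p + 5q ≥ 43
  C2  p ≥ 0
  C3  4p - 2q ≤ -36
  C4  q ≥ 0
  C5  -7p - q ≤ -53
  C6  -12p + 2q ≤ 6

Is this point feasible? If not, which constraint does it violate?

C1: 90 ≥ 43 ✓
C2: 4 ≥ 0 ✓
C3: -36 ≤ -36 ✓
C4: 26 ≥ 0 ✓
C5: -54 ≤ -53 ✓
C6: 4 ≤ 6 ✓

feasible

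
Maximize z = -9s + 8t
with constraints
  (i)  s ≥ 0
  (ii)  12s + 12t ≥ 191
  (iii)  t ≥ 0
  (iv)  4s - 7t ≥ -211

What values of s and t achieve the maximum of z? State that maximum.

s = 0, t = 211/7, maximum z = 1688/7

The feasible region is unbounded (it extends along (7, 4), (1, 0)), but z strictly decreases along every unbounded feasible direction, so there is no improving ray and the maximum is attained at a vertex.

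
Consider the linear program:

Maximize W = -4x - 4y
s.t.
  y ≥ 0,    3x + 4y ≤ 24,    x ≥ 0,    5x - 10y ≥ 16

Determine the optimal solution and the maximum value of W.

x = 16/5, y = 0, maximum W = -64/5

Vertices and W = -4x - 4y:
  (8, 0) → W = -32
  (16/5, 0) → W = -64/5
  (152/25, 36/25) → W = -752/25

The binding constraints are y = 0 and 5x - 10y = 16.
Solving simultaneously gives x = 16/5, y = 0.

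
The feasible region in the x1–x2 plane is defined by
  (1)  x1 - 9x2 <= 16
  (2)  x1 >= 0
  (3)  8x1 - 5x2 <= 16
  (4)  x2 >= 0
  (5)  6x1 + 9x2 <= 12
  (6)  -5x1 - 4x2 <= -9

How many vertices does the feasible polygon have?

Intersecting each pair of boundary lines and keeping only the points that satisfy every inequality leaves:
  (2, 0)
  (9/5, 0)
  (11/7, 2/7)

3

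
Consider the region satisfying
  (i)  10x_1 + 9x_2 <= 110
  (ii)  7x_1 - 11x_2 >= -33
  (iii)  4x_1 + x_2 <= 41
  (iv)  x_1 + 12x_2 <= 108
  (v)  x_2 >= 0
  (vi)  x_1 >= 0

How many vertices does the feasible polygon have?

Pairwise boundary intersections that survive every other constraint:
  (913/173, 1100/173)
  (259/26, 15/13)
  (0, 3)
  (41/4, 0)
  (0, 0)

5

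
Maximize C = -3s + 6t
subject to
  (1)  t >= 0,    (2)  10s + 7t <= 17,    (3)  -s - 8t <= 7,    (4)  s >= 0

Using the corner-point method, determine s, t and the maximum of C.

The binding constraints are 10s + 7t = 17 and s = 0.
Solving simultaneously gives s = 0, t = 17/7.

s = 0, t = 17/7, maximum C = 102/7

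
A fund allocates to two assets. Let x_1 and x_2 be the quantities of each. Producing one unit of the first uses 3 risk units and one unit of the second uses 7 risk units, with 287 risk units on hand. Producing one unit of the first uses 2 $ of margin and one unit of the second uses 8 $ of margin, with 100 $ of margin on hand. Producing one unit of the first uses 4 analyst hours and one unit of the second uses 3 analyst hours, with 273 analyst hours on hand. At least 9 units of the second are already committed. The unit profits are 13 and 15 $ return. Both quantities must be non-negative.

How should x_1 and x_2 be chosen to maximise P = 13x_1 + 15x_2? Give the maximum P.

Feasible corners and P = 13x_1 + 15x_2:
  (0, 25/2) → P = 375/2
  (0, 9) → P = 135
  (14, 9) → P = 317

At the optimal vertex, 2x_1 + 8x_2 = 100 and x_2 = 9.
Solving simultaneously gives x_1 = 14, x_2 = 9.

x_1 = 14, x_2 = 9, maximum P = 317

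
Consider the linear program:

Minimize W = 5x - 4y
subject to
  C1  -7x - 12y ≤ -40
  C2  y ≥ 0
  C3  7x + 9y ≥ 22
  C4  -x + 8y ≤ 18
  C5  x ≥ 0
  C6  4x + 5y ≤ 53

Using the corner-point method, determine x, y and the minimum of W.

Feasible corners and W = 5x - 4y:
  (40/7, 0) → W = 200/7
  (26/17, 83/34) → W = -36/17
  (53/4, 0) → W = 265/4
  (334/37, 125/37) → W = 1170/37

At the optimal vertex, -7x - 12y = -40 and -x + 8y = 18.
Solving simultaneously gives x = 26/17, y = 83/34.

x = 26/17, y = 83/34, minimum W = -36/17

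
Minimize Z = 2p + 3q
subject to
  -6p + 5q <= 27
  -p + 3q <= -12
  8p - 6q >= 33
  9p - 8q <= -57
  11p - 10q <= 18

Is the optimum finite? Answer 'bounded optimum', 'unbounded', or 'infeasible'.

The boundaries -6p + 5q = 27 and 8p - 6q = 33 meet at (327/4, 207/2), but that point violates -p + 3q ≤ -12. Every candidate vertex is excluded by some other constraint, so the feasible region is empty.

infeasible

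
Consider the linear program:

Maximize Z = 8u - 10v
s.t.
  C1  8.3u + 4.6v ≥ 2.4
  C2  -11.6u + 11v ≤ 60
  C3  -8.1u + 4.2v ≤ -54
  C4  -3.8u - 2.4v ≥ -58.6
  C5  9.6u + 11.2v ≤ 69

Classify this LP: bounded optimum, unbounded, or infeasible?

unbounded

From the feasible point (2154/601, -3573/601), moving in the direction (4.6, -8.3) keeps every constraint satisfied while Z increases without bound.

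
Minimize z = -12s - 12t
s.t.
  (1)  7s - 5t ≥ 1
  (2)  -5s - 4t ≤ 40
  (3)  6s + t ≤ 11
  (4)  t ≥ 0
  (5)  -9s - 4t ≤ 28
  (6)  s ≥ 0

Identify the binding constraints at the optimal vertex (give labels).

Feasible corners and z = -12s - 12t:
  (56/37, 71/37) → z = -1524/37
  (1/7, 0) → z = -12/7
  (11/6, 0) → z = -22

The minimum is at (56/37, 71/37). Substituting into each constraint, equality holds for (1) and (3); the remaining constraints have slack.

(1) and (3)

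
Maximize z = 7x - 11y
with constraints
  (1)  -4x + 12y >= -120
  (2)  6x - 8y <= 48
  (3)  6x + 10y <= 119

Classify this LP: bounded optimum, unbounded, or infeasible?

Corner points and z = 7x - 11y:
  (-48/5, -66/5) → z = 78
  (358/27, 71/18) → z = 2669/54
The feasible region has finitely many vertices and no improving ray; the maximum is 78 at (-48/5, -66/5).

bounded optimum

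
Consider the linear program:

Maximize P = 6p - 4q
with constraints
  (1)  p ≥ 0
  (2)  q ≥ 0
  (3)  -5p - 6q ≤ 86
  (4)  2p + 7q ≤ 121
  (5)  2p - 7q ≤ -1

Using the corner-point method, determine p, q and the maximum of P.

The optimum lies where 2p + 7q = 121 and 2p - 7q = -1.
Solving simultaneously gives p = 30, q = 61/7.

p = 30, q = 61/7, maximum P = 1016/7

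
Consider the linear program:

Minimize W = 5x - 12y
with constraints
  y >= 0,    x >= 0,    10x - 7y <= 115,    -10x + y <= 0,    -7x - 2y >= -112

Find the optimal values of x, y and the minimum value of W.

x = 112/27, y = 1120/27, minimum W = -12880/27

Feasible corners and W = 5x - 12y:
  (0, 0) → W = 0
  (23/2, 0) → W = 115/2
  (338/23, 105/23) → W = 430/23
  (112/27, 1120/27) → W = -12880/27

The binding constraints are -10x + y = 0 and -7x - 2y = -112.
Solving simultaneously gives x = 112/27, y = 1120/27.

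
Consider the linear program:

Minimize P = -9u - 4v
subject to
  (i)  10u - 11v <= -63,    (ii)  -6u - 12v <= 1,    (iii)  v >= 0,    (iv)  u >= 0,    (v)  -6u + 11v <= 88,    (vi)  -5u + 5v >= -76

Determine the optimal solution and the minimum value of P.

u = 25/4, v = 251/22, minimum P = -4483/44

Extreme points and P = -9u - 4v:
  (0, 63/11) → P = -252/11
  (25/4, 251/22) → P = -4483/44
  (0, 8) → P = -32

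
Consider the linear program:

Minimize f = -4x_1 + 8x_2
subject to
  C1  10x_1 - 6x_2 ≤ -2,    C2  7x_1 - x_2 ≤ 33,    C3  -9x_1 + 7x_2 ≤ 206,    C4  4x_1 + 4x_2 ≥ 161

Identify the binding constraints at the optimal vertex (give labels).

Vertices and f = -4x_1 + 8x_2:
  (437/40, 1739/40) → f = 3041/10
  (293/32, 995/32) → f = 1697/8
  (303/64, 2273/64) → f = 4243/16

The minimum is at (293/32, 995/32). Substituting into each constraint, equality holds for C2 and C4; the remaining constraints have slack.

C2 and C4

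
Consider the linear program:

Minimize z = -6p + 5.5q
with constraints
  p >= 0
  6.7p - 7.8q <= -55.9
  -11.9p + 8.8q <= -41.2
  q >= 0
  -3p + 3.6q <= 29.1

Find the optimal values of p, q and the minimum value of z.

The binding constraints are 6.7p - 7.8q = -55.9 and -3p + 3.6q = 29.1.
Solving simultaneously gives p = 143/4, q = 303/8.

p = 35.75, q = 37.875, minimum z = -6.1875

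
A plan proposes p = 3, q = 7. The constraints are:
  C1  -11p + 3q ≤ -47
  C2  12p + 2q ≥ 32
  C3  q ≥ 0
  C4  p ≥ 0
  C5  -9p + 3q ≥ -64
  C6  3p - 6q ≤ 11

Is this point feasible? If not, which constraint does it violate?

not feasible — violates C1

Constraint C1: -11p + 3q = -12, which is not ≤ -47. All other constraints are satisfied.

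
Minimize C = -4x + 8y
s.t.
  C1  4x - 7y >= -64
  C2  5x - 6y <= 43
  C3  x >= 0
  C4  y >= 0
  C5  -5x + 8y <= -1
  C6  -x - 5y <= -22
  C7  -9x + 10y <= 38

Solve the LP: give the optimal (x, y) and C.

Extreme points and C = -4x + 8y:
  (169/5, 21) → C = 164/5
  (347/31, 67/31) → C = -852/31
  (181/33, 109/33) → C = 148/33

x = 347/31, y = 67/31, minimum C = -852/31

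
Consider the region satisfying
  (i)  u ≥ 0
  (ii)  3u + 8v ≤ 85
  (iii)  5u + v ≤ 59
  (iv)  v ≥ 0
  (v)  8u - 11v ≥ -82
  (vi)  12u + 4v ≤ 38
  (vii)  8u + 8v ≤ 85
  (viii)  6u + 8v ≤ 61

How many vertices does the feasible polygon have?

The feasible vertices (each the meet of two boundaries and inside every other half-plane) are:
  (0, 0)
  (0, 82/11)
  (19/6, 0)
  (3/26, 98/13)
  (5/6, 7)

5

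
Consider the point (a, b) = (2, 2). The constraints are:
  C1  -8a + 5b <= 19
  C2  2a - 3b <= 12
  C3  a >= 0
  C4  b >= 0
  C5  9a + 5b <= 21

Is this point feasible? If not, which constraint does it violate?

Constraint C5: 9a + 5b = 28, which is not ≤ 21. All other constraints are satisfied.

not feasible — violates C5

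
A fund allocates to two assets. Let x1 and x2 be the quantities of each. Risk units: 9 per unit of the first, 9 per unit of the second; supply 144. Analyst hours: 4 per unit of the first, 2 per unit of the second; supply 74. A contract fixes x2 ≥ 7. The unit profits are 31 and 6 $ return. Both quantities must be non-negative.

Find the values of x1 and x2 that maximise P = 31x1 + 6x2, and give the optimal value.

x1 = 9, x2 = 7, maximum P = 321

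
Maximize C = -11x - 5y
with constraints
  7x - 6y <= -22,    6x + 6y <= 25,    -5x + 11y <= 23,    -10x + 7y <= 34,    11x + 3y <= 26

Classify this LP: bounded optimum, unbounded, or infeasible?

Extreme points and C = -11x - 5y:
  (-104/47, 51/47) → C = 889/47
  (-50/11, -18/11) → C = 640/11
  (-71/25, 4/5) → C = 681/25
The feasible region has finitely many vertices and no improving ray; the maximum is 640/11 at (-50/11, -18/11).

bounded optimum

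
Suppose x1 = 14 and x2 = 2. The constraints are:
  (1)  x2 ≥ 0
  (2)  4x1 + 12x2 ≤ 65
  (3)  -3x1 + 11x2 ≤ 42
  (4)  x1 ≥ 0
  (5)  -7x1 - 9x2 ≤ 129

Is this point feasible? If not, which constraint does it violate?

Constraint (2): 4x1 + 12x2 = 80, which is not ≤ 65. All other constraints are satisfied.

not feasible — violates (2)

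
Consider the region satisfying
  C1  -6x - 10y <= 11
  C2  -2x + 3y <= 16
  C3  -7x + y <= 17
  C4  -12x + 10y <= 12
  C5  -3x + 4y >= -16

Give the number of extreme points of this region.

4

Intersecting each pair of boundary lines and keeping only the points that satisfy every inequality leaves:
  (-23/18, -1/3)
  (58/27, -43/18)
  (31/4, 21/2)
  (112, 80)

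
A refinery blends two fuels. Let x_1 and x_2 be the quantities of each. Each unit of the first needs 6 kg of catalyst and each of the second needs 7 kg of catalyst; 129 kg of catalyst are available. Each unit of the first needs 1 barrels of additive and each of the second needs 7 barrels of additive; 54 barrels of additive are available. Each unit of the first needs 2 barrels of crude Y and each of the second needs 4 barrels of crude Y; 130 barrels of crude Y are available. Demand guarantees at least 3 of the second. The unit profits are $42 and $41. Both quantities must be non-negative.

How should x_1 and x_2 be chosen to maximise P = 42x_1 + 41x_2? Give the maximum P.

Extreme points and P = 42x_1 + 41x_2:
  (0, 54/7) → P = 2214/7
  (0, 3) → P = 123
  (15, 39/7) → P = 6009/7
  (18, 3) → P = 879

The binding constraints are 6x_1 + 7x_2 = 129 and x_2 = 3.
Solving simultaneously gives x_1 = 18, x_2 = 3.

x_1 = 18, x_2 = 3, maximum P = 879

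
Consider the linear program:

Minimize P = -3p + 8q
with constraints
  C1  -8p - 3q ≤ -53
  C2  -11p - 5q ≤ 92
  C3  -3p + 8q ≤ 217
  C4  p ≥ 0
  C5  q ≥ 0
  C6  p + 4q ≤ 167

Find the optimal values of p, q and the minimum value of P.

p = 167, q = 0, minimum P = -501

Extreme points and P = -3p + 8q:
  (0, 53/3) → P = 424/3
  (53/8, 0) → P = -159/8
  (0, 217/8) → P = 217
  (117/5, 359/10) → P = 217
  (167, 0) → P = -501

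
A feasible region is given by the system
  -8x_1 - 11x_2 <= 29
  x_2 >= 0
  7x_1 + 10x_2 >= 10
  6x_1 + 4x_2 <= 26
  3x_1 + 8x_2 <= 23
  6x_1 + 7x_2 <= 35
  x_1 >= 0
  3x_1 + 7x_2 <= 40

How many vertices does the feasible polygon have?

5

The feasible vertices (each the meet of two boundaries and inside every other half-plane) are:
  (10/7, 0)
  (13/3, 0)
  (0, 1)
  (29/9, 5/3)
  (0, 23/8)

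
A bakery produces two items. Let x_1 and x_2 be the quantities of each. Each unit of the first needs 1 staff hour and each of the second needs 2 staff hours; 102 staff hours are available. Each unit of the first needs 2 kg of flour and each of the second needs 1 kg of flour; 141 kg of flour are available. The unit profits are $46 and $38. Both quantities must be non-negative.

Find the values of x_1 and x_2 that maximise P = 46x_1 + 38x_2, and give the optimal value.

x_1 = 60, x_2 = 21, maximum P = 3558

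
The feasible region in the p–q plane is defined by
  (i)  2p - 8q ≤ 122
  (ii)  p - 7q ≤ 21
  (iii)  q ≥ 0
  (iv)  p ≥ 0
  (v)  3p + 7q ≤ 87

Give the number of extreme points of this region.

4

Of the 10 pairwise boundary intersections, those satisfying every inequality are:
  (21, 0)
  (27, 6/7)
  (0, 0)
  (0, 87/7)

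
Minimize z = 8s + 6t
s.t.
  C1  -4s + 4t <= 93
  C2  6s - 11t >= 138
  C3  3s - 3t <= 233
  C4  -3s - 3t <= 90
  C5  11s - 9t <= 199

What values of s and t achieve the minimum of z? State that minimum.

s = -192/17, t = -318/17, minimum z = -3444/17

Vertices and z = 8s + 6t:
  (-192/17, -318/17) → z = -3444/17
  (947/67, -324/67) → z = 5632/67
  (-71/20, -529/20) → z = -1871/10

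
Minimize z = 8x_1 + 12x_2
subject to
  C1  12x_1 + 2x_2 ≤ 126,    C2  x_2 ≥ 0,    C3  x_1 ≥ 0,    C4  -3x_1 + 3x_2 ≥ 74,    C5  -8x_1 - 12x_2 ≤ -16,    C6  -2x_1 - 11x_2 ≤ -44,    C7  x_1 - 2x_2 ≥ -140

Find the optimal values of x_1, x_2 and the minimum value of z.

Extreme points and z = 8x_1 + 12x_2:
  (0, 63) → z = 756
  (115/21, 211/7) → z = 8516/21
  (0, 74/3) → z = 296

x_1 = 0, x_2 = 74/3, minimum z = 296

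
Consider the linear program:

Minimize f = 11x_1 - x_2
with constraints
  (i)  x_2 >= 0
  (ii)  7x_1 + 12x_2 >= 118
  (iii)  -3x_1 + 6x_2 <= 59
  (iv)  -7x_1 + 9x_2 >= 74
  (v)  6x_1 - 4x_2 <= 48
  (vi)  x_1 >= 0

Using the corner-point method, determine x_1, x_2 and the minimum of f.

x_1 = 0, x_2 = 59/6, minimum f = -59/6

The binding constraints are 7x_1 + 12x_2 = 118 and -3x_1 + 6x_2 = 59.
Solving simultaneously gives x_1 = 0, x_2 = 59/6.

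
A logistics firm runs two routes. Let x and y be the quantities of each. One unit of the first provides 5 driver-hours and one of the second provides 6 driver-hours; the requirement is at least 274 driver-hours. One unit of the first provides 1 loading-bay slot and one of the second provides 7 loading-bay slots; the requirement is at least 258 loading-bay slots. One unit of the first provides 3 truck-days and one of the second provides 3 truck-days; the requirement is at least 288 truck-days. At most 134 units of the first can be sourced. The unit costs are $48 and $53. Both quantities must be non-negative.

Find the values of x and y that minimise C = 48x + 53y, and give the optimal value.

Corner points and C = 48x + 53y:
  (0, 96) → C = 5088
  (69, 27) → C = 4743
  (134, 124/7) → C = 51596/7
The feasible region is unbounded (it extends along (0, 1)), but C strictly increases along every unbounded feasible direction, so there is no improving ray and the minimum is attained at a vertex.

The binding constraints are x + 7y = 258 and 3x + 3y = 288.
Solving simultaneously gives x = 69, y = 27.

x = 69, y = 27, minimum C = 4743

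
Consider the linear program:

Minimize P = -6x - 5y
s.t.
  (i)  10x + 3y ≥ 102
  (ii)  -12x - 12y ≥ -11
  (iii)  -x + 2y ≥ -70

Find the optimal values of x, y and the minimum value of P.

At the optimal vertex, -12x - 12y = -11 and -x + 2y = -70.
Solving simultaneously gives x = 431/18, y = -829/36.

x = 431/18, y = -829/36, minimum P = -1027/36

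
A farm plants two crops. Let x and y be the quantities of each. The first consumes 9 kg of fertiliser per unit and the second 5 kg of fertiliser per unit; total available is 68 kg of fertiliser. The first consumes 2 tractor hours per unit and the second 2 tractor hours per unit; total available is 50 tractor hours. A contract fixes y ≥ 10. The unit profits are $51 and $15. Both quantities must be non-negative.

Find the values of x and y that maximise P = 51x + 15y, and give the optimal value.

Vertices and P = 51x + 15y:
  (0, 68/5) → P = 204
  (0, 10) → P = 150
  (2, 10) → P = 252

x = 2, y = 10, maximum P = 252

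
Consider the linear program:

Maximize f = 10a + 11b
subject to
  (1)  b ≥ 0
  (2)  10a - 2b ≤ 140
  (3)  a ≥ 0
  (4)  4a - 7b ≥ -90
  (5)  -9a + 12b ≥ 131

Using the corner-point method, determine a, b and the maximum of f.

a = 163/15, b = 286/15, maximum f = 1592/5

Corner points and f = 10a + 11b:
  (0, 90/7) → f = 990/7
  (0, 131/12) → f = 1441/12
  (163/15, 286/15) → f = 1592/5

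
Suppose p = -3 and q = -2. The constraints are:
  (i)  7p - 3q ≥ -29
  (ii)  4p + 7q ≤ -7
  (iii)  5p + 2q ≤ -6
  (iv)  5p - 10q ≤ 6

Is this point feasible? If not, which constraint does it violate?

(i): -15 ≥ -29 ✓
(ii): -26 ≤ -7 ✓
(iii): -19 ≤ -6 ✓
(iv): 5 ≤ 6 ✓

feasible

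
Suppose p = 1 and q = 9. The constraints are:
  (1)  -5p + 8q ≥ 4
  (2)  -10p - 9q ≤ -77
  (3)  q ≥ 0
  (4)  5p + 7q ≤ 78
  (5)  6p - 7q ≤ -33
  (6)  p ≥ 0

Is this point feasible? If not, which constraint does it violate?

feasible

(1): 67 ≥ 4 ✓
(2): -91 ≤ -77 ✓
(3): 9 ≥ 0 ✓
(4): 68 ≤ 78 ✓
(5): -57 ≤ -33 ✓
(6): 1 ≥ 0 ✓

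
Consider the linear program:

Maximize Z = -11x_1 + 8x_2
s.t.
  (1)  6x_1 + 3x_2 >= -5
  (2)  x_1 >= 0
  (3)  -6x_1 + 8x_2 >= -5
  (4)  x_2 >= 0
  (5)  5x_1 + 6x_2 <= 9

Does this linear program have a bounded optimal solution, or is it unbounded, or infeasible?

Vertices and Z = -11x_1 + 8x_2:
  (0, 0) → Z = 0
  (0, 3/2) → Z = 12
  (5/6, 0) → Z = -55/6
  (51/38, 29/76) → Z = -445/38
The feasible region has finitely many vertices and no improving ray; the maximum is 12 at (0, 3/2).

bounded optimum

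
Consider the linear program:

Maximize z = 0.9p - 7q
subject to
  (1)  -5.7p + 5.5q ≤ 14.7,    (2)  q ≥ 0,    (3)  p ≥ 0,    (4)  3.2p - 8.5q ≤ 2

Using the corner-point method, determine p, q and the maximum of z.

p = 0.625, q = 0, maximum z = 0.5625

Feasible corners and z = 0.9p - 7q:
  (0, 147/55) → z = -1029/55
  (0, 0) → z = 0
  (5/8, 0) → z = 9/16
The feasible region is unbounded (it extends along (85, 32), (55, 57)), but z strictly decreases along every unbounded feasible direction, so there is no improving ray and the maximum is attained at a vertex.

The binding constraints are q = 0 and 3.2p - 8.5q = 2.
Solving simultaneously gives p = 5/8, q = 0.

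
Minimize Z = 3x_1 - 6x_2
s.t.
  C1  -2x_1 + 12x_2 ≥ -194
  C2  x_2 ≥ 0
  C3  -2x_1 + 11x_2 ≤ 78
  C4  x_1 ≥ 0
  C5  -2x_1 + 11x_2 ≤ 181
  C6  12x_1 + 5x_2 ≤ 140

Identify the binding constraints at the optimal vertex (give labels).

C3 and C4

Vertices and Z = 3x_1 - 6x_2:
  (0, 0) → Z = 0
  (35/3, 0) → Z = 35
  (0, 78/11) → Z = -468/11
  (575/71, 608/71) → Z = -1923/71

The minimum is at (0, 78/11). Substituting into each constraint, equality holds for C3 and C4; the remaining constraints have slack.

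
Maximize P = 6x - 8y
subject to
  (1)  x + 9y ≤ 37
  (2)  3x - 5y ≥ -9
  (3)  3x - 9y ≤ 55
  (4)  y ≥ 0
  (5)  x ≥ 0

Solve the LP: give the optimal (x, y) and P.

x = 23, y = 14/9, maximum P = 1130/9

The optimum lies where x + 9y = 37 and 3x - 9y = 55.
Solving simultaneously gives x = 23, y = 14/9.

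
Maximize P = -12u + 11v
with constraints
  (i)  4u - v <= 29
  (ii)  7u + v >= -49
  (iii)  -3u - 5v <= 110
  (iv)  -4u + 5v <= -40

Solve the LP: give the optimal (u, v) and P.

Corner points and P = -12u + 11v:
  (35/23, -527/23) → P = -6217/23
  (105/16, -11/4) → P = -109
  (-135/32, -623/32) → P = -5233/32
  (-205/39, -476/39) → P = -2776/39

The binding constraints are 7u + v = -49 and -4u + 5v = -40.
Solving simultaneously gives u = -205/39, v = -476/39.

u = -205/39, v = -476/39, maximum P = -2776/39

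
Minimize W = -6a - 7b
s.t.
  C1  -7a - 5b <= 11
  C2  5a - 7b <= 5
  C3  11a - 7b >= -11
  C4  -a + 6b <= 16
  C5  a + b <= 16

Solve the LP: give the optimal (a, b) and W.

a = 142/23, b = 85/23, minimum W = -1447/23

Extreme points and W = -6a - 7b:
  (-26/37, -45/37) → W = 471/37
  (-33/26, -11/26) → W = 275/26
  (142/23, 85/23) → W = -1447/23
  (46/59, 165/59) → W = -1431/59

The binding constraints are 5a - 7b = 5 and -a + 6b = 16.
Solving simultaneously gives a = 142/23, b = 85/23.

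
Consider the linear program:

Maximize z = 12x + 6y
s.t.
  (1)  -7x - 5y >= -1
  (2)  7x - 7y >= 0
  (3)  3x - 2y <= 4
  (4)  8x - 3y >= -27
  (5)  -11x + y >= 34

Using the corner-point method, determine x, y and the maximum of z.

Extreme points and z = 12x + 6y:
  (-27/5, -27/5) → z = -486/5
  (-17/5, -17/5) → z = -306/5
  (-66/7, -113/7) → z = -210
  (-72/19, -146/19) → z = -1740/19

The optimum lies where 7x - 7y = 0 and -11x + y = 34.
Solving simultaneously gives x = -17/5, y = -17/5.

x = -17/5, y = -17/5, maximum z = -306/5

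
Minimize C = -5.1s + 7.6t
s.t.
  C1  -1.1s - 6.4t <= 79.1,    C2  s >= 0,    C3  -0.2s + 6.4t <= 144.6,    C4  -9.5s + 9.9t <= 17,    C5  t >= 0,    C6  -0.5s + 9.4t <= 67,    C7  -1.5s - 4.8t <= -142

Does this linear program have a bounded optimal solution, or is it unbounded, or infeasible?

unbounded

From the feasible point (23261/33, 2945/66), moving in the direction (1, 0) keeps every constraint satisfied while C decreases without bound.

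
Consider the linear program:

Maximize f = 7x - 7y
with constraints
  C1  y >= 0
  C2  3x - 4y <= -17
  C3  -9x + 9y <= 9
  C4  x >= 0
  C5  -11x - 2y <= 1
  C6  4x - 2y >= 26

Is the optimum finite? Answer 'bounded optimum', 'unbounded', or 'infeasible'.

From the feasible point (69/5, 73/5), moving in the direction (4, 3) keeps every constraint satisfied while f increases without bound.

unbounded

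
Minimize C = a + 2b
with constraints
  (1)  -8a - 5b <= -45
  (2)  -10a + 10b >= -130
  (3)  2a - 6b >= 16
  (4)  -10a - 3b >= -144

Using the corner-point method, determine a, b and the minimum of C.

The optimum lies where -8a - 5b = -45 and -10a + 10b = -130.
Solving simultaneously gives a = 110/13, b = -59/13.

a = 110/13, b = -59/13, minimum C = -8/13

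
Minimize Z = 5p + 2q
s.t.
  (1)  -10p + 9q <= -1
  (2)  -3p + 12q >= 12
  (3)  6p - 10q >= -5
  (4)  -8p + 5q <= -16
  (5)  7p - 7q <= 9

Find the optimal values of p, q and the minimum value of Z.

Vertices and Z = 5p + 2q:
  (37/10, 68/25) → Z = 1197/50
  (125/28, 89/28) → Z = 803/28
  (67/21, 40/21) → Z = 415/21

p = 67/21, q = 40/21, minimum Z = 415/21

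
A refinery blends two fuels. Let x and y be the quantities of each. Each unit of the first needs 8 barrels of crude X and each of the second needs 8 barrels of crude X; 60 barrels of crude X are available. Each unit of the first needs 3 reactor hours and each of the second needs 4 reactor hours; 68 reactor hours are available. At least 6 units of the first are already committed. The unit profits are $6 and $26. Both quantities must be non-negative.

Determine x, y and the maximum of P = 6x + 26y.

Vertices and P = 6x + 26y:
  (15/2, 0) → P = 45
  (6, 0) → P = 36
  (6, 3/2) → P = 75

The optimum lies where 8x + 8y = 60 and x = 6.
Solving simultaneously gives x = 6, y = 3/2.

x = 6, y = 3/2, maximum P = 75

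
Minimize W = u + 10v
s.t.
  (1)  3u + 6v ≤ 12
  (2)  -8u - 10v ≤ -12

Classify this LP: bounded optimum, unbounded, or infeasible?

unbounded

From the feasible point (-8/3, 10/3), moving in the direction (6, -3) keeps every constraint satisfied while W decreases without bound.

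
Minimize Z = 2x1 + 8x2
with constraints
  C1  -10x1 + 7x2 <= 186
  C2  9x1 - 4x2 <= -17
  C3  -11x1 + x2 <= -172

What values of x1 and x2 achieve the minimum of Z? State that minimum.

x1 = 141/7, x2 = 347/7, minimum Z = 3058/7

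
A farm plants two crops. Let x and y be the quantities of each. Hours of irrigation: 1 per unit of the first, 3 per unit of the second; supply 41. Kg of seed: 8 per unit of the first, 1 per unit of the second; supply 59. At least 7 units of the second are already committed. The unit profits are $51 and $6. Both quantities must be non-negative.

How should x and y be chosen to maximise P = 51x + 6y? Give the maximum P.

x = 13/2, y = 7, maximum P = 747/2

Corner points and P = 51x + 6y:
  (0, 41/3) → P = 82
  (0, 7) → P = 42
  (136/23, 269/23) → P = 8550/23
  (13/2, 7) → P = 747/2

The optimum lies where 8x + y = 59 and y = 7.
Solving simultaneously gives x = 13/2, y = 7.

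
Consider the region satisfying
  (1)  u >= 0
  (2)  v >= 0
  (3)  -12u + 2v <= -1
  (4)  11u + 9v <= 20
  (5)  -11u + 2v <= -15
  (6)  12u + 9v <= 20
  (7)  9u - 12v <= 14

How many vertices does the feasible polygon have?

Intersecting each pair of boundary lines and keeping only the points that satisfy every inequality leaves:
  (15/11, 0)
  (14/9, 0)
  (175/123, 40/123)
  (122/75, 4/75)

4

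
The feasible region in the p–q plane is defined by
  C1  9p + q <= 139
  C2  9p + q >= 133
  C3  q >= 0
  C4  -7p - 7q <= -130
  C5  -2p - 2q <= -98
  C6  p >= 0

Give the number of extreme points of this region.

Pairwise boundary intersections that survive every other constraint:
  (45/4, 151/4)
  (0, 139)
  (21/2, 77/2)
  (0, 133)

4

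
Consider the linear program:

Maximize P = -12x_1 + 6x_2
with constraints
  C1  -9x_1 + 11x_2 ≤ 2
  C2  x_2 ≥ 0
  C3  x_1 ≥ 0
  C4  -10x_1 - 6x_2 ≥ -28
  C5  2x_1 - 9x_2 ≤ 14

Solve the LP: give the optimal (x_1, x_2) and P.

x_1 = 0, x_2 = 2/11, maximum P = 12/11

Vertices and P = -12x_1 + 6x_2:
  (0, 2/11) → P = 12/11
  (74/41, 68/41) → P = -480/41
  (0, 0) → P = 0
  (14/5, 0) → P = -168/5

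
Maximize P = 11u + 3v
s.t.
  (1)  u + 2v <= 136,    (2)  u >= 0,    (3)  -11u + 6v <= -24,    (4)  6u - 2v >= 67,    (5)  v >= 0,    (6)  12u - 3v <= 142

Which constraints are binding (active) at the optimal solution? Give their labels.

(4) and (6)

Vertices and P = 11u + 3v:
  (67/6, 0) → P = 737/6
  (83/6, 8) → P = 1057/6
  (71/6, 0) → P = 781/6

The maximum is at (83/6, 8). Substituting into each constraint, equality holds for (4) and (6); the remaining constraints have slack.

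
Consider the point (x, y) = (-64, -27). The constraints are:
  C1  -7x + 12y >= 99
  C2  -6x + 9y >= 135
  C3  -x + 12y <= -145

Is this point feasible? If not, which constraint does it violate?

C1: 124 ≥ 99 ✓
C2: 141 ≥ 135 ✓
C3: -260 ≤ -145 ✓

feasible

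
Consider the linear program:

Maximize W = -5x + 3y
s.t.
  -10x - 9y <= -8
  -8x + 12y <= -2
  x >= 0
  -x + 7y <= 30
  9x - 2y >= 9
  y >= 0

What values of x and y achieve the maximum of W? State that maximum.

Corner points and W = -5x + 3y:
  (17/2, 11/2) → W = -26
  (26/23, 27/46) → W = -179/46
  (1, 0) → W = -5
The feasible region is unbounded (it extends along (7, 1), (1, 0)), but W strictly decreases along every unbounded feasible direction, so there is no improving ray and the maximum is attained at a vertex.

At the optimal vertex, -8x + 12y = -2 and 9x - 2y = 9.
Solving simultaneously gives x = 26/23, y = 27/46.

x = 26/23, y = 27/46, maximum W = -179/46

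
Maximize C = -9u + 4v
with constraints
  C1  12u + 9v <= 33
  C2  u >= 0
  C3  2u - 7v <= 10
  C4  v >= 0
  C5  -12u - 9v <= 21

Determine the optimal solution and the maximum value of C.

Corner points and C = -9u + 4v:
  (0, 11/3) → C = 44/3
  (11/4, 0) → C = -99/4
  (0, 0) → C = 0

u = 0, v = 11/3, maximum C = 44/3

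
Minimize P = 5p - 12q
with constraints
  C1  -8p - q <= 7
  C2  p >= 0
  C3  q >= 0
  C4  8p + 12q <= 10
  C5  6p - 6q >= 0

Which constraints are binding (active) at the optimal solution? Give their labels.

Feasible corners and P = 5p - 12q:
  (0, 0) → P = 0
  (5/4, 0) → P = 25/4
  (1/2, 1/2) → P = -7/2

The minimum is at (1/2, 1/2). Substituting into each constraint, equality holds for C4 and C5; the remaining constraints have slack.

C4 and C5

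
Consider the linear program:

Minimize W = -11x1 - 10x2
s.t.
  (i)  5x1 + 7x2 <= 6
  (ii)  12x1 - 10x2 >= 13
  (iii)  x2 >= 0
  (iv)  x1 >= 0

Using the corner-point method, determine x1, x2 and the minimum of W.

x1 = 6/5, x2 = 0, minimum W = -66/5

Vertices and W = -11x1 - 10x2:
  (151/134, 7/134) → W = -1731/134
  (6/5, 0) → W = -66/5
  (13/12, 0) → W = -143/12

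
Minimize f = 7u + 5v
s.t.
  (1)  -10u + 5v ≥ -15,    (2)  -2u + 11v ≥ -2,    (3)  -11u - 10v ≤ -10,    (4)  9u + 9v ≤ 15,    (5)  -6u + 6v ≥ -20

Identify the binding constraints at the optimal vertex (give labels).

Vertices and f = 7u + 5v:
  (31/20, 1/10) → f = 227/20
  (14/9, 1/9) → f = 103/9
  (130/141, -2/141) → f = 300/47
  (-20/3, 25/3) → f = -5

The minimum is at (-20/3, 25/3). Substituting into each constraint, equality holds for (3) and (4); the remaining constraints have slack.

(3) and (4)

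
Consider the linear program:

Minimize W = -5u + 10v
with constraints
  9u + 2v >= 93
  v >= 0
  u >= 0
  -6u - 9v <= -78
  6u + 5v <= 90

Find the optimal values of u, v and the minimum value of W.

u = 15, v = 0, minimum W = -75

Corner points and W = -5u + 10v:
  (227/23, 48/23) → W = -655/23
  (95/11, 84/11) → W = 365/11
  (13, 0) → W = -65
  (15, 0) → W = -75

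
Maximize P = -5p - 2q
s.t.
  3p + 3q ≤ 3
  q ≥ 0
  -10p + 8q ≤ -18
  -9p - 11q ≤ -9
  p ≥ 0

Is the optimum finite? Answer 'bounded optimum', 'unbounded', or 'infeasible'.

The boundaries 3p + 3q = 3 and q = 0 meet at (1, 0), but that point violates -10p + 8q ≤ -18. Every candidate vertex is excluded by some other constraint, so the feasible region is empty.

infeasible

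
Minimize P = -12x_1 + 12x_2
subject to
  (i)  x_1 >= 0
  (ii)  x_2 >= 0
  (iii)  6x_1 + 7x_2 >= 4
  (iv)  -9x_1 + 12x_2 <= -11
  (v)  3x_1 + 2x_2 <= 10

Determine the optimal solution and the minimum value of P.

Feasible corners and P = -12x_1 + 12x_2:
  (11/9, 0) → P = -44/3
  (10/3, 0) → P = -40
  (71/27, 19/18) → P = -170/9

At the optimal vertex, x_2 = 0 and 3x_1 + 2x_2 = 10.
Solving simultaneously gives x_1 = 10/3, x_2 = 0.

x_1 = 10/3, x_2 = 0, minimum P = -40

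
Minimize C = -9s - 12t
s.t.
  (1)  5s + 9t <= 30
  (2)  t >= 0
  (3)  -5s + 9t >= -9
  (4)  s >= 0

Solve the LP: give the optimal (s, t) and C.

At the optimal vertex, 5s + 9t = 30 and -5s + 9t = -9.
Solving simultaneously gives s = 39/10, t = 7/6.

s = 39/10, t = 7/6, minimum C = -491/10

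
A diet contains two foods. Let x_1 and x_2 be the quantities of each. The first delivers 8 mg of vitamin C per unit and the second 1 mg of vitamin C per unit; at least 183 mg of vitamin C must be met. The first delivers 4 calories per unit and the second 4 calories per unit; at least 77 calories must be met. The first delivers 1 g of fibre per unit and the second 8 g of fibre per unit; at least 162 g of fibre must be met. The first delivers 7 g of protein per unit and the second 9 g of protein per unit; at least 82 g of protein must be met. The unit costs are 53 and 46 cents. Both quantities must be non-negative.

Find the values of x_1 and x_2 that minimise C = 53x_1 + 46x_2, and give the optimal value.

x_1 = 62/3, x_2 = 53/3, minimum C = 1908

Vertices and C = 53x_1 + 46x_2:
  (0, 183) → C = 8418
  (162, 0) → C = 8586
  (62/3, 53/3) → C = 1908
The feasible region is unbounded (it extends along (0, 1), (1, 0)), but C strictly increases along every unbounded feasible direction, so there is no improving ray and the minimum is attained at a vertex.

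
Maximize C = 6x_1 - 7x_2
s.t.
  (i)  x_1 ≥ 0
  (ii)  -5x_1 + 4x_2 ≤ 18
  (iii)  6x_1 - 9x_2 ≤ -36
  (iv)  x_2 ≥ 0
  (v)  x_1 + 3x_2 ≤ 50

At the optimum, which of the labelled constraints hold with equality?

Extreme points and C = 6x_1 - 7x_2:
  (0, 9/2) → C = -63/2
  (0, 4) → C = -28
  (146/19, 268/19) → C = -1000/19
  (38/3, 112/9) → C = -100/9

The maximum is at (38/3, 112/9). Substituting into each constraint, equality holds for (iii) and (v); the remaining constraints have slack.

(iii) and (v)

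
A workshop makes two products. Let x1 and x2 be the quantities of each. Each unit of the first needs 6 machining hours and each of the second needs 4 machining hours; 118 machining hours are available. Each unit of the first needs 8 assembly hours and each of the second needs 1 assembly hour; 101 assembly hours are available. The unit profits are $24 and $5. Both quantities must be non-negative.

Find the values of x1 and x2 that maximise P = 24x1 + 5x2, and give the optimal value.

x1 = 11, x2 = 13, maximum P = 329

Feasible corners and P = 24x1 + 5x2:
  (0, 0) → P = 0
  (0, 59/2) → P = 295/2
  (101/8, 0) → P = 303
  (11, 13) → P = 329

The optimum lies where 6x1 + 4x2 = 118 and 8x1 + x2 = 101.
Solving simultaneously gives x1 = 11, x2 = 13.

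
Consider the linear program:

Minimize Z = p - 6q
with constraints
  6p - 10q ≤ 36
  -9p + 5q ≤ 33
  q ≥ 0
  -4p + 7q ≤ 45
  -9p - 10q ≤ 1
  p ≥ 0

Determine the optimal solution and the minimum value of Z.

The optimum lies where 6p - 10q = 36 and -4p + 7q = 45.
Solving simultaneously gives p = 351, q = 207.

p = 351, q = 207, minimum Z = -891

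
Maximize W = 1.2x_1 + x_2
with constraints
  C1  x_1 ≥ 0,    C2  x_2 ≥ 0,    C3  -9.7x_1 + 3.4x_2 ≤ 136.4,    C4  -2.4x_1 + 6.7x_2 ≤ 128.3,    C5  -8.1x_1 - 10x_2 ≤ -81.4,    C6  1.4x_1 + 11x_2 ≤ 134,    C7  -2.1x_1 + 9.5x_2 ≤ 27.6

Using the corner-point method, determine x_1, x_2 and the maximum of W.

x_1 = 670/7, x_2 = 0, maximum W = 804/7

Corner points and W = 1.2x_1 + x_2:
  (814/81, 0) → W = 1628/135
  (670/7, 0) → W = 804/7
  (9946/1959, 2630/653) → W = 33042/3265
  (4847/182, 1143/130) → W = 37083/910

The binding constraints are x_2 = 0 and 1.4x_1 + 11x_2 = 134.
Solving simultaneously gives x_1 = 670/7, x_2 = 0.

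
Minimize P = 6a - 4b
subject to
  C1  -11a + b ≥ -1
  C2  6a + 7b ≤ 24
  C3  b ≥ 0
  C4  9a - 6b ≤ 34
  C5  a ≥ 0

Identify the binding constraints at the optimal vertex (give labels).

C2 and C5

Feasible corners and P = 6a - 4b:
  (31/83, 258/83) → P = -846/83
  (1/11, 0) → P = 6/11
  (0, 24/7) → P = -96/7
  (0, 0) → P = 0

The minimum is at (0, 24/7). Substituting into each constraint, equality holds for C2 and C5; the remaining constraints have slack.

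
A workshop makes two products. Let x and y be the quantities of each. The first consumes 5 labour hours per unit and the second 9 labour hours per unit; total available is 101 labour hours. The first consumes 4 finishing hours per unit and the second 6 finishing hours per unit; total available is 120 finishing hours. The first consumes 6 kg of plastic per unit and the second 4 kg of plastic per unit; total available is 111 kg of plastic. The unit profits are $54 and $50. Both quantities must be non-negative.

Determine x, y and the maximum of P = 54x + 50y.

x = 35/2, y = 3/2, maximum P = 1020

Extreme points and P = 54x + 50y:
  (0, 0) → P = 0
  (0, 101/9) → P = 5050/9
  (37/2, 0) → P = 999
  (35/2, 3/2) → P = 1020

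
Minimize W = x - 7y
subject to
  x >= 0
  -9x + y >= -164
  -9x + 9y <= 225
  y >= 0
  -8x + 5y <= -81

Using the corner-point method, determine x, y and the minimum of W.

Extreme points and W = x - 7y:
  (164/9, 0) → W = 164/9
  (739/37, 583/37) → W = -3342/37
  (81/8, 0) → W = 81/8

At the optimal vertex, -9x + y = -164 and -8x + 5y = -81.
Solving simultaneously gives x = 739/37, y = 583/37.

x = 739/37, y = 583/37, minimum W = -3342/37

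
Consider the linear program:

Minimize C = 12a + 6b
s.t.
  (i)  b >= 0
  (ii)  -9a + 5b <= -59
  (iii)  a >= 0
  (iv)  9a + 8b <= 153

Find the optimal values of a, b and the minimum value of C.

a = 59/9, b = 0, minimum C = 236/3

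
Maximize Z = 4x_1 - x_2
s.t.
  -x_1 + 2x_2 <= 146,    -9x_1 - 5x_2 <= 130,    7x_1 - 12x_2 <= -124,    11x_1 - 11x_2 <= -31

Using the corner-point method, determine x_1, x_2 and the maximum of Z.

x_1 = 1544/11, x_2 = 1575/11, maximum Z = 4601/11

Corner points and Z = 4x_1 - x_2:
  (-990/23, 1184/23) → Z = -5144/23
  (1544/11, 1575/11) → Z = 4601/11
  (-2180/143, 206/143) → Z = -8926/143
  (992/55, 1147/55) → Z = 2821/55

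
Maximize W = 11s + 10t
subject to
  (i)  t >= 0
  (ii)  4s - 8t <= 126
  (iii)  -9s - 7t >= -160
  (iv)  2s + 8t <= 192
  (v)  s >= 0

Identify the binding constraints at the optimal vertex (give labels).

(iii) and (v)

Vertices and W = 11s + 10t:
  (160/9, 0) → W = 1760/9
  (0, 0) → W = 0
  (0, 160/7) → W = 1600/7

The maximum is at (0, 160/7). Substituting into each constraint, equality holds for (iii) and (v); the remaining constraints have slack.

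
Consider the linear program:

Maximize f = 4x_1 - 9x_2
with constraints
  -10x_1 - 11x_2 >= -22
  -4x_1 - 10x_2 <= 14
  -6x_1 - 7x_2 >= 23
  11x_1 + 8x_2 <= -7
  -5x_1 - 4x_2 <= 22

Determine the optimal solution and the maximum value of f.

x_1 = -33/8, x_2 = 1/4, maximum f = -75/4

Vertices and f = 4x_1 - 9x_2:
  (-33/8, 1/4) → f = -75/4
  (-82/17, 9/17) → f = -409/17
  (-62/11, 17/11) → f = -401/11

At the optimal vertex, -4x_1 - 10x_2 = 14 and -6x_1 - 7x_2 = 23.
Solving simultaneously gives x_1 = -33/8, x_2 = 1/4.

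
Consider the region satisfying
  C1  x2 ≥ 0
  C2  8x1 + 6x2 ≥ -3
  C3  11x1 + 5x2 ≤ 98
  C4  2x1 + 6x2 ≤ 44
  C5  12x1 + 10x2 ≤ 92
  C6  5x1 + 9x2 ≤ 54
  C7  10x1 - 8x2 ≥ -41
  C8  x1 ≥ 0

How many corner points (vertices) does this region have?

Intersecting each pair of boundary lines and keeping only the points that satisfy every inequality leaves:
  (23/3, 0)
  (0, 0)
  (144/29, 94/29)
  (63/130, 149/26)
  (0, 41/8)

5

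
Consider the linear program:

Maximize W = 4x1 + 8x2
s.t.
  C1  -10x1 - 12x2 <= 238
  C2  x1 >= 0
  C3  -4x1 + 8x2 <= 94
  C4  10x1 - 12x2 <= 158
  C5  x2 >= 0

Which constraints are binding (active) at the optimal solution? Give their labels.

C3 and C4

Vertices and W = 4x1 + 8x2:
  (0, 47/4) → W = 94
  (0, 0) → W = 0
  (299/4, 393/8) → W = 692
  (79/5, 0) → W = 316/5

The maximum is at (299/4, 393/8). Substituting into each constraint, equality holds for C3 and C4; the remaining constraints have slack.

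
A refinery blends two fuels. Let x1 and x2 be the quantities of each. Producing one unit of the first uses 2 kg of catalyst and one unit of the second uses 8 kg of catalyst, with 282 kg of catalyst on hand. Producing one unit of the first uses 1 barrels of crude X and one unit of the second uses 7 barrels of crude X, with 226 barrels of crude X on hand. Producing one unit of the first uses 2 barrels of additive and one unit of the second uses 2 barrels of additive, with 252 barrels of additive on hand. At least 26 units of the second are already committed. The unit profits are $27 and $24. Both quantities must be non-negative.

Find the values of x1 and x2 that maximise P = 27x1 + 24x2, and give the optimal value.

x1 = 37, x2 = 26, maximum P = 1623

Vertices and P = 27x1 + 24x2:
  (0, 226/7) → P = 5424/7
  (0, 26) → P = 624
  (83/3, 85/3) → P = 1427
  (37, 26) → P = 1623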